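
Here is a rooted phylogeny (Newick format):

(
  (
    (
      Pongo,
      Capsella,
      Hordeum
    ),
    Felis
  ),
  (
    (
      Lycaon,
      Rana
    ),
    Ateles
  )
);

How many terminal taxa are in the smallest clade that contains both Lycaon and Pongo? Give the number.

7

The MRCA of Lycaon and Pongo is the root, so the clade is the entire tree.
That clade contains 7 terminal taxa: Ateles, Capsella, Felis, Hordeum, Lycaon, Pongo, Rana.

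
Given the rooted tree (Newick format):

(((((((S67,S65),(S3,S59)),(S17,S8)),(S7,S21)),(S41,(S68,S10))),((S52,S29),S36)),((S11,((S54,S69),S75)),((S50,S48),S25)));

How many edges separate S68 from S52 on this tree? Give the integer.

The MRCA of S68 and S52 is the node subtending ((((((S67,S65),(S3,S59)),(S17,S8)),(S7,S21)),(S41,(S68,S10))),((S52,S29),S36)).
From S68 up to that node: 4 branches. From S52 up to the same node: 3 branches. Total: 4 + 3 = 7.

7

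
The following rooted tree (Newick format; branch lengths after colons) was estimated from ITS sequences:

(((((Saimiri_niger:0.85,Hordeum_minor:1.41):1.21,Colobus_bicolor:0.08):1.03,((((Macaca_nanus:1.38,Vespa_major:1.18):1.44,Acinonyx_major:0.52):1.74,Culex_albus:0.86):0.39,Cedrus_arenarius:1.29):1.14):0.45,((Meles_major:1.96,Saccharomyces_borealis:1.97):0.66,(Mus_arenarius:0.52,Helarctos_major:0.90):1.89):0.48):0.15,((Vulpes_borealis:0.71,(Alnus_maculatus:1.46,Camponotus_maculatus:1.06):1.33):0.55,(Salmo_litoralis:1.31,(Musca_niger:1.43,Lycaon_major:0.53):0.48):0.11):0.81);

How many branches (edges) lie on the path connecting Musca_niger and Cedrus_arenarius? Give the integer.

8

The MRCA of Musca_niger and Cedrus_arenarius is the root of the tree.
From Musca_niger up to that node: 4 branches. From Cedrus_arenarius up to the same node: 4 branches. Total: 4 + 4 = 8.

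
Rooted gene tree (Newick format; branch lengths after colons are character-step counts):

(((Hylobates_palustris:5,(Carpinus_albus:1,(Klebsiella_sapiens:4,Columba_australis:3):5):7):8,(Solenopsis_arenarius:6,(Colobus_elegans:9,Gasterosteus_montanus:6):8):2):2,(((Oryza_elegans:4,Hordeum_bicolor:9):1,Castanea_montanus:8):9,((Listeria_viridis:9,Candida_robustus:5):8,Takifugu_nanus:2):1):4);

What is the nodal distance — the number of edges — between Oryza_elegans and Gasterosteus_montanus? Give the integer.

8

The MRCA of Oryza_elegans and Gasterosteus_montanus is the root of the tree.
From Oryza_elegans up to that node: 4 branches. From Gasterosteus_montanus up to the same node: 4 branches. Total: 4 + 4 = 8.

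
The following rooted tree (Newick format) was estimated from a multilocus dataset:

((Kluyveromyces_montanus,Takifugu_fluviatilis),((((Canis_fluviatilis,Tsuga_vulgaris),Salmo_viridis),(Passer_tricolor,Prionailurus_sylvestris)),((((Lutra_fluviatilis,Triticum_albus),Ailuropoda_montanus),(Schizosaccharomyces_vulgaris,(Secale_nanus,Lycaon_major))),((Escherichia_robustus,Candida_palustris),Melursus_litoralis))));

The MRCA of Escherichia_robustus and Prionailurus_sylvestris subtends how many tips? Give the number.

The MRCA of Escherichia_robustus and Prionailurus_sylvestris is the node subtending ((((Canis_fluviatilis,Tsuga_vulgaris),Salmo_viridis),(Passer_tricolor,Prionailurus_sylvestris)),((((Lutra_fluviatilis,Triticum_albus),Ailuropoda_montanus),(Schizosaccharomyces_vulgaris,(Secale_nanus,Lycaon_major))),((Escherichia_robustus,Candida_palustris),Melursus_litoralis))).
That clade contains 14 terminal taxa: Ailuropoda_montanus, Candida_palustris, Canis_fluviatilis, Escherichia_robustus, Lutra_fluviatilis, Lycaon_major, Melursus_litoralis, Passer_tricolor, Prionailurus_sylvestris, Salmo_viridis, Schizosaccharomyces_vulgaris, Secale_nanus, Triticum_albus, Tsuga_vulgaris.

14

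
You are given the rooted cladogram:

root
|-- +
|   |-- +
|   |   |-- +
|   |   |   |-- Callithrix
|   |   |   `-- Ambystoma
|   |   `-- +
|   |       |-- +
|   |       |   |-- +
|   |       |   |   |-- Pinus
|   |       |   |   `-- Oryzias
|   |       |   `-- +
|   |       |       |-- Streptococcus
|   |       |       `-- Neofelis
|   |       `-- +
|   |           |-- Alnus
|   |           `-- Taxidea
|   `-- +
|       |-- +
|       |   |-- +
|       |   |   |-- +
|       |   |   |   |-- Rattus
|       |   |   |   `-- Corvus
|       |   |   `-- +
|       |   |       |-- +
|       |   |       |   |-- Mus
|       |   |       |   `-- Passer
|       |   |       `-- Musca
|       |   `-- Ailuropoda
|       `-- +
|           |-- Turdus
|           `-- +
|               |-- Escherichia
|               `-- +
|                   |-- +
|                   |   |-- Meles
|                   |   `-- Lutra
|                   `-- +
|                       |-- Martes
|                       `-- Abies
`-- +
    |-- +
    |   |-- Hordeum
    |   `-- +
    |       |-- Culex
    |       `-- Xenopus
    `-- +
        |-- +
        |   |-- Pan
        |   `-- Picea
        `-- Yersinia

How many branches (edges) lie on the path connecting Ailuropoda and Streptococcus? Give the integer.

8

The MRCA of Ailuropoda and Streptococcus is the node subtending (((Callithrix,Ambystoma),(((Pinus,Oryzias),(Streptococcus,Neofelis)),(Alnus,Taxidea))),((((Rattus,Corvus),((Mus,Passer),Musca)),Ailuropoda),(Turdus,(Escherichia,((Meles,Lutra),(Martes,Abies)))))).
From Ailuropoda up to that node: 3 branches. From Streptococcus up to the same node: 5 branches. Total: 3 + 5 = 8.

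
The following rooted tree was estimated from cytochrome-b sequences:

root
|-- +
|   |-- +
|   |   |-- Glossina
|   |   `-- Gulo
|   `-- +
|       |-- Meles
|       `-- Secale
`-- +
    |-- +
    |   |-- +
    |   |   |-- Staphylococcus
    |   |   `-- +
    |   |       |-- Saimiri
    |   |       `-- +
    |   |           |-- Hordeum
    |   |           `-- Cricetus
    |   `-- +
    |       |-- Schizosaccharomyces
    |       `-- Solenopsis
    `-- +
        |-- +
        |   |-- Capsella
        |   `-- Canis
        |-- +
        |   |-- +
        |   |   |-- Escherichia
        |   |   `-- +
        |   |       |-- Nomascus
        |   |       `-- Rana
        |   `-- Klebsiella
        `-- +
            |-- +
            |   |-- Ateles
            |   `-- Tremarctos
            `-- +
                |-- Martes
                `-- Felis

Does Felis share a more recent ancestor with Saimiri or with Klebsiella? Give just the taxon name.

Klebsiella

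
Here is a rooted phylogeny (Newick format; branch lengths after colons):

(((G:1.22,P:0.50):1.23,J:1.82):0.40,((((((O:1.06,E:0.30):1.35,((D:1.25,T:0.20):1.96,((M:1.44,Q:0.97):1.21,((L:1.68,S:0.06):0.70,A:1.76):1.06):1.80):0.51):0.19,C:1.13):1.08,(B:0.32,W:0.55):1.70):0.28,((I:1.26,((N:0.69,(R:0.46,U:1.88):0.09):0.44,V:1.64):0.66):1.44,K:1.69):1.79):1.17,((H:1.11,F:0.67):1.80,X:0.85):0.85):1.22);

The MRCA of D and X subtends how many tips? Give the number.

The MRCA of D and X is the node subtending ((((((O,E),((D,T),((M,Q),((L,S),A)))),C),(B,W)),((I,((N,(R,U)),V)),K)),((H,F),X)).
That clade contains 21 terminal taxa: A, B, C, D, E, F, H, I, K, L, M, N, O, Q, R, S, T, U, V, W, X.

21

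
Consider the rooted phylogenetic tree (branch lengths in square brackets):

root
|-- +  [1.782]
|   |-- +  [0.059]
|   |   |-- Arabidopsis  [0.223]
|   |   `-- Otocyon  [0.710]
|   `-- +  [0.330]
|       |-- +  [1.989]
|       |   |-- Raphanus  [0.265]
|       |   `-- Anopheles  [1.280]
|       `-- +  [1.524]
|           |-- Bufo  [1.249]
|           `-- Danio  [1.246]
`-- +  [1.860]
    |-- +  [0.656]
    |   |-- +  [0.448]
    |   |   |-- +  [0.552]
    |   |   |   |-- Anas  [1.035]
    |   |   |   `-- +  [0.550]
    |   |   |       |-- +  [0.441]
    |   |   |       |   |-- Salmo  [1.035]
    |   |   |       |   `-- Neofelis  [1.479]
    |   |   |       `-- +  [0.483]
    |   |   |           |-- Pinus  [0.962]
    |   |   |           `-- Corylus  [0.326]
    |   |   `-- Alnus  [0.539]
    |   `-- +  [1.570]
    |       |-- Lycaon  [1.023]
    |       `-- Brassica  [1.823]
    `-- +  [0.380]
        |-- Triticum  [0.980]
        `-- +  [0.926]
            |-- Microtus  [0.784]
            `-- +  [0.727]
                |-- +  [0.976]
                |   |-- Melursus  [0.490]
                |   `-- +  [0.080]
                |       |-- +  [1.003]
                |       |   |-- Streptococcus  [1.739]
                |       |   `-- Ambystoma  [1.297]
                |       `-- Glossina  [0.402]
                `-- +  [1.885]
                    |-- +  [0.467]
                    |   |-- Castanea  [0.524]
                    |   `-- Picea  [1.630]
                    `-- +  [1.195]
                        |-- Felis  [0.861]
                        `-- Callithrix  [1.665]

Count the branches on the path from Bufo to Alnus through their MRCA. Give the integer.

8

The MRCA of Bufo and Alnus is the root of the tree.
From Bufo up to that node: 4 branches. From Alnus up to the same node: 4 branches. Total: 4 + 4 = 8.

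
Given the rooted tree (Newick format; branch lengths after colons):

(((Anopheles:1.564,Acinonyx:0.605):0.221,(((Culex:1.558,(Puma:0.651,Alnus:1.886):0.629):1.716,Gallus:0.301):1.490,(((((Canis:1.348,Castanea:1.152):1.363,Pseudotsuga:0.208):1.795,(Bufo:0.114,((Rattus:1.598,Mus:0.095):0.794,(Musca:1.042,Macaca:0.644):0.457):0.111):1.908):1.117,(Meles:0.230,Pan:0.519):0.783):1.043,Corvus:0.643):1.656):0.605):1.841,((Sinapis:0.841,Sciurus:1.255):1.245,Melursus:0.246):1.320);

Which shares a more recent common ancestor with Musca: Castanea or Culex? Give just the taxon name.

Castanea

The MRCA of Musca and Castanea subtends (((Canis,Castanea),Pseudotsuga),(Bufo,((Rattus,Mus),(Musca,Macaca)))) (8 taxa).
The MRCA of Musca and Culex subtends (((Culex,(Puma,Alnus)),Gallus),(((((Canis,Castanea),Pseudotsuga),(Bufo,((Rattus,Mus),(Musca,Macaca)))),(Meles,Pan)),Corvus)) (15 taxa).
The first is nested inside the second, so Musca shares a more recent common ancestor with Castanea.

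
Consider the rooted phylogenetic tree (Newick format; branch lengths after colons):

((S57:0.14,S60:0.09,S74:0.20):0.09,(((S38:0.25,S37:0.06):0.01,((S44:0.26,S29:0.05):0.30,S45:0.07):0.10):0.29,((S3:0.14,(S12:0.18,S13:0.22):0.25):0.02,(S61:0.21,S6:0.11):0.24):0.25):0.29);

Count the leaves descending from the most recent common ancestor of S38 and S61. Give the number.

10

The MRCA of S38 and S61 is the node subtending (((S38,S37),((S44,S29),S45)),((S3,(S12,S13)),(S61,S6))).
That clade contains 10 terminal taxa: S12, S13, S29, S3, S37, S38, S44, S45, S6, S61.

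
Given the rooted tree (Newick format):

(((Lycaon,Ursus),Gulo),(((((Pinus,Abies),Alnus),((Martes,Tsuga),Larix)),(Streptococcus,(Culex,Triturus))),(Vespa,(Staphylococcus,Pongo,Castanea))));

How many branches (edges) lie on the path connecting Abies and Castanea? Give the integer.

8

The MRCA of Abies and Castanea is the node subtending (((((Pinus,Abies),Alnus),((Martes,Tsuga),Larix)),(Streptococcus,(Culex,Triturus))),(Vespa,(Staphylococcus,Pongo,Castanea))).
From Abies up to that node: 5 branches. From Castanea up to the same node: 3 branches. Total: 5 + 3 = 8.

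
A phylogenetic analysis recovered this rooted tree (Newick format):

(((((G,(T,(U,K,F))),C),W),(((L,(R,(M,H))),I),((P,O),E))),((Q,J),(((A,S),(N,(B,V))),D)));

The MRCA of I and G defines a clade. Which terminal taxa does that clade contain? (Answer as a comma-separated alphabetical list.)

C, E, F, G, H, I, K, L, M, O, P, R, T, U, W

Tracing I: it sits inside ((L,(R,(M,H))),I).
Tracing G: it sits inside (G,(T,(U,K,F))).
The smallest clade enclosing both is ((((G,(T,(U,K,F))),C),W),(((L,(R,(M,H))),I),((P,O),E))); the answer is its 15 terminal taxa in alphabetical order.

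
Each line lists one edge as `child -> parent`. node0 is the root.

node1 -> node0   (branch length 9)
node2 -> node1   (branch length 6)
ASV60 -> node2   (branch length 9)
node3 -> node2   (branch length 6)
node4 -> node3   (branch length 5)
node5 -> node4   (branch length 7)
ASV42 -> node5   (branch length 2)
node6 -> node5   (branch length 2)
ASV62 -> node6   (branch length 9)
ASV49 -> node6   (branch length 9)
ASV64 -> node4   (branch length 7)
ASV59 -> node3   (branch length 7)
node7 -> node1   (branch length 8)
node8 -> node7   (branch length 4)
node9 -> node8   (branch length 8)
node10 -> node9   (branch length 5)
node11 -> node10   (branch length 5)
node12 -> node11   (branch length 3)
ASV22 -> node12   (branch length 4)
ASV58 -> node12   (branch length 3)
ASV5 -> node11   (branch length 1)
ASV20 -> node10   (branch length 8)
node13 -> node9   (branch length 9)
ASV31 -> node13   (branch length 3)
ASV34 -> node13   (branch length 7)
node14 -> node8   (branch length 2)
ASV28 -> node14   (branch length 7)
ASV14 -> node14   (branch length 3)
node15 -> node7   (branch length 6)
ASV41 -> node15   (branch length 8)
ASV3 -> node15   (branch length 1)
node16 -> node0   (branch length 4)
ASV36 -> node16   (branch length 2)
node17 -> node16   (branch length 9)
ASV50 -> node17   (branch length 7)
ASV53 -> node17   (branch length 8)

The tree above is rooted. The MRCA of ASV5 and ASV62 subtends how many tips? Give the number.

16

The MRCA of ASV5 and ASV62 is the node subtending ((ASV60,(((ASV42,(ASV62,ASV49)),ASV64),ASV59)),((((((ASV22,ASV58),ASV5),ASV20),(ASV31,ASV34)),(ASV28,ASV14)),(ASV41,ASV3))).
That clade contains 16 terminal taxa: ASV14, ASV20, ASV22, ASV28, ASV3, ASV31, ASV34, ASV41, ASV42, ASV49, ASV5, ASV58, ASV59, ASV60, ASV62, ASV64.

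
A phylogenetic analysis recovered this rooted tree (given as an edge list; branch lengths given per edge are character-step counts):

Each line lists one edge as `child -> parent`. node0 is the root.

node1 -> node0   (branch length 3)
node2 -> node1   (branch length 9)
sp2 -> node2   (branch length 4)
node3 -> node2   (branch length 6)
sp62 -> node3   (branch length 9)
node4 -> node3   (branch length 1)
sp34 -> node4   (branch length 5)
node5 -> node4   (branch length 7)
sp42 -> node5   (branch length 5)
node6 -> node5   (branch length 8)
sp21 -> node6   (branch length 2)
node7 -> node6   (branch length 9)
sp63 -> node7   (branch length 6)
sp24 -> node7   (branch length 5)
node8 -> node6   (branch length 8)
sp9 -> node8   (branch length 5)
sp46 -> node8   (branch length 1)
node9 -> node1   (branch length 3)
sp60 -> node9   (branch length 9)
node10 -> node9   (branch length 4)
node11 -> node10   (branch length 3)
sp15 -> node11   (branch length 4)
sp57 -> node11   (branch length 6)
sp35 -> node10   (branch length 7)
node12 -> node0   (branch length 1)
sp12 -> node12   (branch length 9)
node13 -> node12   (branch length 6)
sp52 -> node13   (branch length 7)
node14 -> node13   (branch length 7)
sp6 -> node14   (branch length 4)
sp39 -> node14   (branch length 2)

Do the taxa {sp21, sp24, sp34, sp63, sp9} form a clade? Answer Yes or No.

The MRCA of the listed taxa subtends (sp34,(sp42,(sp21,(sp63,sp24),(sp9,sp46)))).
That clade also contains sp42, sp46, which are not in the proposed group, so the group is not monophyletic.

No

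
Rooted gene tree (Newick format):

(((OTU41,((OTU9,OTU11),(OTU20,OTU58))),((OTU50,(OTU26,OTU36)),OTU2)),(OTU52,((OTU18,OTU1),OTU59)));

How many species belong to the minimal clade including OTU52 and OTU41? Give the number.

The MRCA of OTU52 and OTU41 is the root, so the clade is the entire tree.
That clade contains 13 terminal taxa: OTU1, OTU11, OTU18, OTU2, OTU20, OTU26, OTU36, OTU41, OTU50, OTU52, OTU58, OTU59, OTU9.

13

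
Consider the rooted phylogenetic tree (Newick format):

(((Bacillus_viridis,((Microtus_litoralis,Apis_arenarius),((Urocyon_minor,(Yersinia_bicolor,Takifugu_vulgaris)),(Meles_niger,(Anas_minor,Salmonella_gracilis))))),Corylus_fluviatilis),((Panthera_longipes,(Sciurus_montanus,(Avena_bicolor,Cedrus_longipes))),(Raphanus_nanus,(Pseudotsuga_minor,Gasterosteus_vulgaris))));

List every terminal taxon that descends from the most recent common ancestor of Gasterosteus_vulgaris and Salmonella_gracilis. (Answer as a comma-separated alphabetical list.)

Anas_minor, Apis_arenarius, Avena_bicolor, Bacillus_viridis, Cedrus_longipes, Corylus_fluviatilis, Gasterosteus_vulgaris, Meles_niger, Microtus_litoralis, Panthera_longipes, Pseudotsuga_minor, Raphanus_nanus, Salmonella_gracilis, Sciurus_montanus, Takifugu_vulgaris, Urocyon_minor, Yersinia_bicolor

Tracing Gasterosteus_vulgaris: it sits inside (Pseudotsuga_minor,Gasterosteus_vulgaris).
Tracing Salmonella_gracilis: it sits inside (Anas_minor,Salmonella_gracilis).
The smallest clade enclosing both is the whole tree (their MRCA is the root), so the answer is all 17 tips in alphabetical order.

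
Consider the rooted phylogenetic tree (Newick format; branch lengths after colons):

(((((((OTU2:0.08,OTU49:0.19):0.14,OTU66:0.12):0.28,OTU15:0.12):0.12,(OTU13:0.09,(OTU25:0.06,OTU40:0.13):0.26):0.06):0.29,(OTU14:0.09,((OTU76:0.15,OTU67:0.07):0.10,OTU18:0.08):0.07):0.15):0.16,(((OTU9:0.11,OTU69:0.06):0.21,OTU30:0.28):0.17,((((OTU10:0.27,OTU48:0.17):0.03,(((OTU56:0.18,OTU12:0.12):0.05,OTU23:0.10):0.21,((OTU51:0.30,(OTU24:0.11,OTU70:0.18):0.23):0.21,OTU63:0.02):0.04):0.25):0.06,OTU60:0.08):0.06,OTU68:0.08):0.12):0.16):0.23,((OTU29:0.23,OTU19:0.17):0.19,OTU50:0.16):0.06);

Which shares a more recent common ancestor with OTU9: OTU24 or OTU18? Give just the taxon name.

OTU24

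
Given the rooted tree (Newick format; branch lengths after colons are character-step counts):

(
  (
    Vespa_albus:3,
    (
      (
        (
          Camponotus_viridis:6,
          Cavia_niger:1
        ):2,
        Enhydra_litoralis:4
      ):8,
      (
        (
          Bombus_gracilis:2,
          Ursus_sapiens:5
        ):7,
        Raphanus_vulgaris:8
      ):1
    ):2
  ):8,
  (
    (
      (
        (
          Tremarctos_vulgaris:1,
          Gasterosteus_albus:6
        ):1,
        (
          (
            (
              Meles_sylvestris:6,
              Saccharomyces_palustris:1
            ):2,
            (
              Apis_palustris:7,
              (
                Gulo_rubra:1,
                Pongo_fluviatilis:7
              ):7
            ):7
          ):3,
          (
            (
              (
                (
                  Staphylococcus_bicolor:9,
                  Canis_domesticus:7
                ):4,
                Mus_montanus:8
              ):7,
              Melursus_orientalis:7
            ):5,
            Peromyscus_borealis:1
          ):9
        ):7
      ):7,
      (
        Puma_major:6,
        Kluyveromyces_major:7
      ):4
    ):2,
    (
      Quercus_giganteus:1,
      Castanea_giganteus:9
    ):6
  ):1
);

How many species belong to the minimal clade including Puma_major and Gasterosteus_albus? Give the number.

14

The MRCA of Puma_major and Gasterosteus_albus is the node subtending (((Tremarctos_vulgaris,Gasterosteus_albus),(((Meles_sylvestris,Saccharomyces_palustris),(Apis_palustris,(Gulo_rubra,Pongo_fluviatilis))),((((Staphylococcus_bicolor,Canis_domesticus),Mus_montanus),Melursus_orientalis),Peromyscus_borealis))),(Puma_major,Kluyveromyces_major)).
That clade contains 14 terminal taxa: Apis_palustris, Canis_domesticus, Gasterosteus_albus, Gulo_rubra, Kluyveromyces_major, Meles_sylvestris, Melursus_orientalis, Mus_montanus, Peromyscus_borealis, Pongo_fluviatilis, Puma_major, Saccharomyces_palustris, Staphylococcus_bicolor, Tremarctos_vulgaris.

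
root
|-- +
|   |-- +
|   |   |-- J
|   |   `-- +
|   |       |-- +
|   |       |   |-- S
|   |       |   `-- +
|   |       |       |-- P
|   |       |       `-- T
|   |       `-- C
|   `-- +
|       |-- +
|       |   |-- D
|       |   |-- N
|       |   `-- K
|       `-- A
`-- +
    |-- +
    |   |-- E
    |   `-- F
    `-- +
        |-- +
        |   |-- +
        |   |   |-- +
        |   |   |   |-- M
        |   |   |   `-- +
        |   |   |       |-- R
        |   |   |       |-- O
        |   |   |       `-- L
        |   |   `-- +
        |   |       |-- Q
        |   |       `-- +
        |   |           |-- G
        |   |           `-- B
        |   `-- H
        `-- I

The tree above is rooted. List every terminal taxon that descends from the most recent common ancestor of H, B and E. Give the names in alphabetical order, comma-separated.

Tracing H: it sits inside (((M,(R,O,L)),(Q,(G,B))),H).
Tracing B: it sits inside (G,B).
Tracing E: it sits inside (E,F).
The smallest clade enclosing all 3 is ((E,F),((((M,(R,O,L)),(Q,(G,B))),H),I)); the answer is its 11 terminal taxa in alphabetical order.

B, E, F, G, H, I, L, M, O, Q, R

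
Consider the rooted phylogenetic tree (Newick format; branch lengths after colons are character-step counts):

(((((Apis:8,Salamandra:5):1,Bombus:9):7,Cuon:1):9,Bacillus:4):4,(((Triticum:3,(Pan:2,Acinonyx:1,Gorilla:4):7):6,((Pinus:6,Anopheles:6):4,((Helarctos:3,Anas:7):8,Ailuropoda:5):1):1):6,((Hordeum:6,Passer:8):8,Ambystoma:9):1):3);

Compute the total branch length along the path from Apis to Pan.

53

The path runs Apis → … → MRCA → … → Pan; the MRCA is the root of the tree.
Branch lengths along that path: 8 + 1 + 7 + 9 + 4 + 3 + 6 + 6 + 7 + 2 = 53.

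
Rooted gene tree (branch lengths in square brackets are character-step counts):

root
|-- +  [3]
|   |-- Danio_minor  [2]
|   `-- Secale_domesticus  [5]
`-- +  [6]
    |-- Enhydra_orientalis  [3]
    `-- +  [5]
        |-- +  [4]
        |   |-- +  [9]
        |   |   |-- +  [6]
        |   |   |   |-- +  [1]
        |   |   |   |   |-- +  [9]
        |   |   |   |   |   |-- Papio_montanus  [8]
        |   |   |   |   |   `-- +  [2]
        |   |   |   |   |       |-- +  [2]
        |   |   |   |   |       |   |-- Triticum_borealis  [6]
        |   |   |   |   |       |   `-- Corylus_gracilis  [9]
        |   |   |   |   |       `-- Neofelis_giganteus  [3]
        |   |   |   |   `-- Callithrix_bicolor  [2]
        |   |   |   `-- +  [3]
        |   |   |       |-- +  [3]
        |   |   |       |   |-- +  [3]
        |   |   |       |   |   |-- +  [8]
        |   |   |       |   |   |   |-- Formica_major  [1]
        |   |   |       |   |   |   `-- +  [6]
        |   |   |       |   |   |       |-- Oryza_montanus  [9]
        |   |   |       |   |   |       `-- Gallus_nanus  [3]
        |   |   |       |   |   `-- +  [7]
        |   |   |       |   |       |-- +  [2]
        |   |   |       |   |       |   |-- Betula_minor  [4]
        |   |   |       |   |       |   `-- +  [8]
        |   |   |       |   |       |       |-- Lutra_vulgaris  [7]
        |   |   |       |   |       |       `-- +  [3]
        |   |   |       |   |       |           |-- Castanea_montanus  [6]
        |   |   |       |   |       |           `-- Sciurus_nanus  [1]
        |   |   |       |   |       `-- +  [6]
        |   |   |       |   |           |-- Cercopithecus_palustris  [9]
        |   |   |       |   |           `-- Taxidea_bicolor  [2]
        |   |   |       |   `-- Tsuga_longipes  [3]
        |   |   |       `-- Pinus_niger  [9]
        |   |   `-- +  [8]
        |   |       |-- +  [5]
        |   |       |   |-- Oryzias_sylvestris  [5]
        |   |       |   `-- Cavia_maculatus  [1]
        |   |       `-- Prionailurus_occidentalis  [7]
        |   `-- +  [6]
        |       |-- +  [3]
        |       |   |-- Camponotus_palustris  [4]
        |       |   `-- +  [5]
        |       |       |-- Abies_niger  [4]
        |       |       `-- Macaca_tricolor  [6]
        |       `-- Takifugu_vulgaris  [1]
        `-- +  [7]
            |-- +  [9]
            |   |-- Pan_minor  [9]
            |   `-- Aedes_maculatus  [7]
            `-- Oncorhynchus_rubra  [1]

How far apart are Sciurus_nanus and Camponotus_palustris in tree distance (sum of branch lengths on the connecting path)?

58

The path runs Sciurus_nanus → … → MRCA → … → Camponotus_palustris; the MRCA is the node subtending (((((Papio_montanus,((Triticum_borealis,Corylus_gracilis),Neofelis_giganteus)),Callithrix_bicolor),((((Formica_major,(Oryza_montanus,Gallus_nanus)),((Betula_minor,(Lutra_vulgaris,(Castanea_montanus,Sciurus_nanus))),(Cercopithecus_palustris,Taxidea_bicolor))),Tsuga_longipes),Pinus_niger)),((Oryzias_sylvestris,Cavia_maculatus),Prionailurus_occidentalis)),((Camponotus_palustris,(Abies_niger,Macaca_tricolor)),Takifugu_vulgaris)).
Branch lengths along that path: 1 + 3 + 8 + 2 + 7 + 3 + 3 + 3 + 6 + 9 + 6 + 3 + 4 = 58.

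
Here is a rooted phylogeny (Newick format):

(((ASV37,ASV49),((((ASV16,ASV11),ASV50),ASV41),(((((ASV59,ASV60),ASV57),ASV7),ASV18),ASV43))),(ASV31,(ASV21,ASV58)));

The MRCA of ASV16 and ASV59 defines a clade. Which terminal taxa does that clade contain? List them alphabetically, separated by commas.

Tracing ASV16: it sits inside (ASV16,ASV11).
Tracing ASV59: it sits inside (ASV59,ASV60).
The smallest clade enclosing both is ((((ASV16,ASV11),ASV50),ASV41),(((((ASV59,ASV60),ASV57),ASV7),ASV18),ASV43)); the answer is its 10 terminal taxa in alphabetical order.

ASV11, ASV16, ASV18, ASV41, ASV43, ASV50, ASV57, ASV59, ASV60, ASV7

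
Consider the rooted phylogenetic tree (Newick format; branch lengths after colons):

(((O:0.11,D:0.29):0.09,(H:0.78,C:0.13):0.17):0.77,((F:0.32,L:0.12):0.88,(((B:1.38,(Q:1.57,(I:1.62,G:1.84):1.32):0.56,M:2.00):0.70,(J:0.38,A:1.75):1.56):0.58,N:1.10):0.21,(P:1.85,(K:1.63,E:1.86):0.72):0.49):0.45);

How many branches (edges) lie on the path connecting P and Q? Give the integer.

The MRCA of P and Q is the node subtending ((F,L),(((B,(Q,(I,G)),M),(J,A)),N),(P,(K,E))).
From P up to that node: 2 branches. From Q up to the same node: 5 branches. Total: 2 + 5 = 7.

7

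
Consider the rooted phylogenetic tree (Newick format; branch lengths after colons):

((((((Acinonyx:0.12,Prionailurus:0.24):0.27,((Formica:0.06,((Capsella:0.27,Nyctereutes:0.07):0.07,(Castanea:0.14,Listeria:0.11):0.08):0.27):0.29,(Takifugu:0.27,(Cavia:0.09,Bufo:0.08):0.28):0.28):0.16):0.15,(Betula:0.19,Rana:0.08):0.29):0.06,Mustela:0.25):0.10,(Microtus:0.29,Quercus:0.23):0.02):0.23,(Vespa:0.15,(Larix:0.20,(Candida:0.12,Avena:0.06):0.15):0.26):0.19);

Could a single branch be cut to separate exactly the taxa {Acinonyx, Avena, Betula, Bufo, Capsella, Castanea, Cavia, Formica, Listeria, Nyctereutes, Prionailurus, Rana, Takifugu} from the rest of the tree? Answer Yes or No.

The MRCA of the listed taxa is the root, so the smallest clade containing them is the whole tree.
That clade also contains Candida, Larix, Microtus, Mustela, Quercus, Vespa, which are not in the proposed group, so the group is not monophyletic.

No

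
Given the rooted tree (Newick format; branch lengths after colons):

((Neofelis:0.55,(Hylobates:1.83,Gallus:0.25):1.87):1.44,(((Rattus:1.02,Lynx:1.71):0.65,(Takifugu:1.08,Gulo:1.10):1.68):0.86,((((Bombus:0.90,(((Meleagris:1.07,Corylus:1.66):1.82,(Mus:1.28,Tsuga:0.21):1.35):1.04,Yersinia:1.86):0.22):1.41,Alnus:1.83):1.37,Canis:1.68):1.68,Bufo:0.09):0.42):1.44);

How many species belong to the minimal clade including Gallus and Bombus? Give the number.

The MRCA of Gallus and Bombus is the root, so the clade is the entire tree.
That clade contains 16 terminal taxa: Alnus, Bombus, Bufo, Canis, Corylus, Gallus, Gulo, Hylobates, Lynx, Meleagris, Mus, Neofelis, Rattus, Takifugu, Tsuga, Yersinia.

16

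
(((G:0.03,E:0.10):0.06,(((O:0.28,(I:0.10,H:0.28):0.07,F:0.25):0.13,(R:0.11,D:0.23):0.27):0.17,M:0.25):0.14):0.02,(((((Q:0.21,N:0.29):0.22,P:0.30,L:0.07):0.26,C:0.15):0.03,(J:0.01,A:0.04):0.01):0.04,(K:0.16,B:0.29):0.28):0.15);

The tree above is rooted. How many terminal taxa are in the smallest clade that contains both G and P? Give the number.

18

The MRCA of G and P is the root, so the clade is the entire tree.
That clade contains 18 terminal taxa: A, B, C, D, E, F, G, H, I, J, K, L, M, N, O, P, Q, R.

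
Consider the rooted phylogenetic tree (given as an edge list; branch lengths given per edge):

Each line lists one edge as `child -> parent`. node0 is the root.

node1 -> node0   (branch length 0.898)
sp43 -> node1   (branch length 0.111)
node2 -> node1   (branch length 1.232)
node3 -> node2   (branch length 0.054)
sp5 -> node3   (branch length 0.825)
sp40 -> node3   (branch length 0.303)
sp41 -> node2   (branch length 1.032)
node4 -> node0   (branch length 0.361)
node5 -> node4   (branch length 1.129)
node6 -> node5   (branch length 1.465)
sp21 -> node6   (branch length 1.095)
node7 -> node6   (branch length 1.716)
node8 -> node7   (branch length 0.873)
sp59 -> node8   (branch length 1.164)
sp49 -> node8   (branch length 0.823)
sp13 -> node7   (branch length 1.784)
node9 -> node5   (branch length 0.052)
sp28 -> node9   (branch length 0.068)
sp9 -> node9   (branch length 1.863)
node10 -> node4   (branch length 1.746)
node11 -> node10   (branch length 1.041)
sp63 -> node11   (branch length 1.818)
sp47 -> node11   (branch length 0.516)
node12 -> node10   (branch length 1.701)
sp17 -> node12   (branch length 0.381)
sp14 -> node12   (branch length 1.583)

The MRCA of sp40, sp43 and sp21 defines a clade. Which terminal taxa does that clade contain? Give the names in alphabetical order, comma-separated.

sp13, sp14, sp17, sp21, sp28, sp40, sp41, sp43, sp47, sp49, sp5, sp59, sp63, sp9

Tracing sp40: it sits inside (sp5,sp40).
Tracing sp43: it sits inside (sp43,((sp5,sp40),sp41)).
Tracing sp21: it sits inside (sp21,((sp59,sp49),sp13)).
The smallest clade enclosing all 3 is the whole tree (their MRCA is the root), so the answer is all 14 tips in alphabetical order.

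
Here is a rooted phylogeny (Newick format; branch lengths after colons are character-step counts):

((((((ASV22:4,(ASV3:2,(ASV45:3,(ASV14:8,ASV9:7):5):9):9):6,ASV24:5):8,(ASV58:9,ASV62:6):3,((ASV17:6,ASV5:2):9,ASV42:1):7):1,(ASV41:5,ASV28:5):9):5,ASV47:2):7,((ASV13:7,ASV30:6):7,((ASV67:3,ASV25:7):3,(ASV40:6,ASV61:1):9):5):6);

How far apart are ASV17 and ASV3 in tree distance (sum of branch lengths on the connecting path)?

47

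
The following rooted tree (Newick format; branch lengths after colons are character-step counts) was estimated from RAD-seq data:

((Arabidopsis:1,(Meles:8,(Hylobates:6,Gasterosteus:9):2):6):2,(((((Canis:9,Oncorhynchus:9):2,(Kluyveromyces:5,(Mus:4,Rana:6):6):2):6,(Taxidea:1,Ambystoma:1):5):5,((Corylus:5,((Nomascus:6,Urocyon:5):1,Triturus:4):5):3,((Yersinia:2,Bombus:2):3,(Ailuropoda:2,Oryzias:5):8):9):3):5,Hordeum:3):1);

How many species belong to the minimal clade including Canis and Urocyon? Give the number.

The MRCA of Canis and Urocyon is the node subtending ((((Canis,Oncorhynchus),(Kluyveromyces,(Mus,Rana))),(Taxidea,Ambystoma)),((Corylus,((Nomascus,Urocyon),Triturus)),((Yersinia,Bombus),(Ailuropoda,Oryzias)))).
That clade contains 15 terminal taxa: Ailuropoda, Ambystoma, Bombus, Canis, Corylus, Kluyveromyces, Mus, Nomascus, Oncorhynchus, Oryzias, Rana, Taxidea, Triturus, Urocyon, Yersinia.

15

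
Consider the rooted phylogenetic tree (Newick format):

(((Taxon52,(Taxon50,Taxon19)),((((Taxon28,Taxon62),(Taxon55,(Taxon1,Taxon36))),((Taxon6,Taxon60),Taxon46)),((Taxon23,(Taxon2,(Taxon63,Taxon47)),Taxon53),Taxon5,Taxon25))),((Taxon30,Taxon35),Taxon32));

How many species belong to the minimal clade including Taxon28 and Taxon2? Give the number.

15

The MRCA of Taxon28 and Taxon2 is the node subtending ((((Taxon28,Taxon62),(Taxon55,(Taxon1,Taxon36))),((Taxon6,Taxon60),Taxon46)),((Taxon23,(Taxon2,(Taxon63,Taxon47)),Taxon53),Taxon5,Taxon25)).
That clade contains 15 terminal taxa: Taxon1, Taxon2, Taxon23, Taxon25, Taxon28, Taxon36, Taxon46, Taxon47, Taxon5, Taxon53, Taxon55, Taxon6, Taxon60, Taxon62, Taxon63.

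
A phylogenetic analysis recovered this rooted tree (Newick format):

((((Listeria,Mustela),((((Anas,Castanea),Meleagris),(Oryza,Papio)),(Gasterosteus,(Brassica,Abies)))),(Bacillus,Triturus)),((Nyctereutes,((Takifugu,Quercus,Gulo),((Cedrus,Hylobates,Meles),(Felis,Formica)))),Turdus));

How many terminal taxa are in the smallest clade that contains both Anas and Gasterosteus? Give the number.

8

The MRCA of Anas and Gasterosteus is the node subtending ((((Anas,Castanea),Meleagris),(Oryza,Papio)),(Gasterosteus,(Brassica,Abies))).
That clade contains 8 terminal taxa: Abies, Anas, Brassica, Castanea, Gasterosteus, Meleagris, Oryza, Papio.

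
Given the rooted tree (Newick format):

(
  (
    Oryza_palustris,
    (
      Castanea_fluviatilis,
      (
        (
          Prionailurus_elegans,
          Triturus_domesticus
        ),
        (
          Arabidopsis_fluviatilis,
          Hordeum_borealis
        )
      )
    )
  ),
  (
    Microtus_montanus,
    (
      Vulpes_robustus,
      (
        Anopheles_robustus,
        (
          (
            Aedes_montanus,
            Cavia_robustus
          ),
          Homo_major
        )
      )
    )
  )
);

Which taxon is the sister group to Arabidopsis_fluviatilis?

Hordeum_borealis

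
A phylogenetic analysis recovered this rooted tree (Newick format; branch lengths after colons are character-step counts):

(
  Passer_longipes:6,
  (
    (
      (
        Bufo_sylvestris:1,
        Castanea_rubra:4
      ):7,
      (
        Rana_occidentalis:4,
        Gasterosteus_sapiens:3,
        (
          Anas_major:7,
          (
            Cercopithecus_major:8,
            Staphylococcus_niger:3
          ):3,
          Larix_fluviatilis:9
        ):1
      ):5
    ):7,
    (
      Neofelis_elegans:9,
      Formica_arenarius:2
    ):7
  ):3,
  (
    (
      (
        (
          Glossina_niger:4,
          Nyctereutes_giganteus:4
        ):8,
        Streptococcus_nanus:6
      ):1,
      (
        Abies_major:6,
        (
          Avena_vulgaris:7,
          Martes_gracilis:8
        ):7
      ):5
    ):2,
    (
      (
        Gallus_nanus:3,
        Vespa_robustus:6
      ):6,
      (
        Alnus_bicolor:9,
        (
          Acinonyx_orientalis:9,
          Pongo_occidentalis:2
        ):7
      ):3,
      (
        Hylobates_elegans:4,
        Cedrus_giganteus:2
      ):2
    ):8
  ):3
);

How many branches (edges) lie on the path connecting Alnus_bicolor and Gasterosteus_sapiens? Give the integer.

The MRCA of Alnus_bicolor and Gasterosteus_sapiens is the root of the tree.
From Alnus_bicolor up to that node: 4 branches. From Gasterosteus_sapiens up to the same node: 4 branches. Total: 4 + 4 = 8.

8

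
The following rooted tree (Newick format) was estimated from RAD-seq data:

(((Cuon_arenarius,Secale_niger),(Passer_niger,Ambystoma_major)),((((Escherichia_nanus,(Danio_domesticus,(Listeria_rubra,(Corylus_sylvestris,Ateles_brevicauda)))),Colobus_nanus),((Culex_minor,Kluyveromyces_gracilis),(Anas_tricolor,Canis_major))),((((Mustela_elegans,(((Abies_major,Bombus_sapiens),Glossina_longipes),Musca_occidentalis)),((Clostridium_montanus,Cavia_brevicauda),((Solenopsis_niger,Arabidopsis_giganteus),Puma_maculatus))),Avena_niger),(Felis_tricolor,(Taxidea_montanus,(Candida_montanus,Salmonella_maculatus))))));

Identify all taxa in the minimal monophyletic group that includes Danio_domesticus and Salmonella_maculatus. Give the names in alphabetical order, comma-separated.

Tracing Danio_domesticus: it sits inside (Danio_domesticus,(Listeria_rubra,(Corylus_sylvestris,Ateles_brevicauda))).
Tracing Salmonella_maculatus: it sits inside (Candida_montanus,Salmonella_maculatus).
The smallest clade enclosing both is ((((Escherichia_nanus,(Danio_domesticus,(Listeria_rubra,(Corylus_sylvestris,Ateles_brevicauda)))),Colobus_nanus),((Culex_minor,Kluyveromyces_gracilis),(Anas_tricolor,Canis_major))),((((Mustela_elegans,(((Abies_major,Bombus_sapiens),Glossina_longipes),Musca_occidentalis)),((Clostridium_montanus,Cavia_brevicauda),((Solenopsis_niger,Arabidopsis_giganteus),Puma_maculatus))),Avena_niger),(Felis_tricolor,(Taxidea_montanus,(Candida_montanus,Salmonella_maculatus))))); the answer is its 25 terminal taxa in alphabetical order.

Abies_major, Anas_tricolor, Arabidopsis_giganteus, Ateles_brevicauda, Avena_niger, Bombus_sapiens, Candida_montanus, Canis_major, Cavia_brevicauda, Clostridium_montanus, Colobus_nanus, Corylus_sylvestris, Culex_minor, Danio_domesticus, Escherichia_nanus, Felis_tricolor, Glossina_longipes, Kluyveromyces_gracilis, Listeria_rubra, Musca_occidentalis, Mustela_elegans, Puma_maculatus, Salmonella_maculatus, Solenopsis_niger, Taxidea_montanus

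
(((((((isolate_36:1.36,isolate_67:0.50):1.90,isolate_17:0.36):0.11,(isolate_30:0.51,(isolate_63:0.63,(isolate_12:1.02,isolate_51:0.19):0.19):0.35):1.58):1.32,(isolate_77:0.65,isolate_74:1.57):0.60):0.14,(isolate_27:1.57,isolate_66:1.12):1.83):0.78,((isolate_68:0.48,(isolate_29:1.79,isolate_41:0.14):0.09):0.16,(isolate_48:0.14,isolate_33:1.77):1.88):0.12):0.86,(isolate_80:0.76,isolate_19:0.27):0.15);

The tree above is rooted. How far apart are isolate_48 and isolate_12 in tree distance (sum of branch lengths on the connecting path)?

The path runs isolate_48 → … → MRCA → … → isolate_12; the MRCA is the node subtending ((((((isolate_36,isolate_67),isolate_17),(isolate_30,(isolate_63,(isolate_12,isolate_51)))),(isolate_77,isolate_74)),(isolate_27,isolate_66)),((isolate_68,(isolate_29,isolate_41)),(isolate_48,isolate_33))).
Branch lengths along that path: 0.14 + 1.88 + 0.12 + 0.78 + 0.14 + 1.32 + 1.58 + 0.35 + 0.19 + 1.02 = 7.52.

7.52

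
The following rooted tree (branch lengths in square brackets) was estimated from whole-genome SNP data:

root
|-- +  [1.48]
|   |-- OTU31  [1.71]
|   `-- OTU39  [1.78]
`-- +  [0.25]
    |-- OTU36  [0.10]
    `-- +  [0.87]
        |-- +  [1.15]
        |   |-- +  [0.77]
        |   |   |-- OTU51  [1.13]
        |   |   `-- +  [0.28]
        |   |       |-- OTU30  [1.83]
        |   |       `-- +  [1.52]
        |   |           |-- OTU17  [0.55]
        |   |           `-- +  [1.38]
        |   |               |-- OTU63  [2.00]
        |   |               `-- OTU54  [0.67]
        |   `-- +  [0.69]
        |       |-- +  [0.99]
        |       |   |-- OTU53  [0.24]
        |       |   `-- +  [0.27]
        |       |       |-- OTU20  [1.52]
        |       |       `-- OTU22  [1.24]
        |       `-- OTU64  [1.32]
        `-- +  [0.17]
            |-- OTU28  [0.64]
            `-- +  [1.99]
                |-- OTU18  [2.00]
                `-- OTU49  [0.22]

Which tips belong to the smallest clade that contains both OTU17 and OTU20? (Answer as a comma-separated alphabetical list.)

Tracing OTU17: it sits inside (OTU17,(OTU63,OTU54)).
Tracing OTU20: it sits inside (OTU20,OTU22).
The smallest clade enclosing both is ((OTU51,(OTU30,(OTU17,(OTU63,OTU54)))),((OTU53,(OTU20,OTU22)),OTU64)); the answer is its 9 terminal taxa in alphabetical order.

OTU17, OTU20, OTU22, OTU30, OTU51, OTU53, OTU54, OTU63, OTU64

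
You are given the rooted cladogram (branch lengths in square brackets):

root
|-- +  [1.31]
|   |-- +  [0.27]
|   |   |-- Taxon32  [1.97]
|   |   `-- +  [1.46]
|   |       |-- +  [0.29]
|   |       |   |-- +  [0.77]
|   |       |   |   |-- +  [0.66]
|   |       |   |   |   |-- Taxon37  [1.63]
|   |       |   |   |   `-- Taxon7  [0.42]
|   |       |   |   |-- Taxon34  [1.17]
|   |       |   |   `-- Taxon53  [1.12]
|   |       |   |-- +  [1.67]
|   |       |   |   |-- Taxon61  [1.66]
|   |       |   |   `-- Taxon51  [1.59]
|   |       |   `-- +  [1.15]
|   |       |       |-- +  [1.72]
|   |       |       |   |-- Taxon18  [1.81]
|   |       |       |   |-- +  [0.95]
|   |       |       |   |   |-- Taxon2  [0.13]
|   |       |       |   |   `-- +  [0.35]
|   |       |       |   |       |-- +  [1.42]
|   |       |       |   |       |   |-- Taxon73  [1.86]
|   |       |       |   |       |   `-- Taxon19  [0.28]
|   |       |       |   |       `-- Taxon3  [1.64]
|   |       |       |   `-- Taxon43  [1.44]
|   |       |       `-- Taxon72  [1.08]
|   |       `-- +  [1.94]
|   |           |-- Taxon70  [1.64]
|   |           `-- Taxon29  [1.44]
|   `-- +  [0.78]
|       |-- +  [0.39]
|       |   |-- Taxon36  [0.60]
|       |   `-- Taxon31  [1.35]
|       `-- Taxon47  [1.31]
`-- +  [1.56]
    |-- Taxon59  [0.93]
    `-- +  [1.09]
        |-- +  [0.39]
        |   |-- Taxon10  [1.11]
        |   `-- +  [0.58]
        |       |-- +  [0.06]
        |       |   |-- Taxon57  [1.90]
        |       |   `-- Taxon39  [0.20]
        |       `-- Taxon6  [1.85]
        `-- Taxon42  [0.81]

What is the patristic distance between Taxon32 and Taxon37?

The path runs Taxon32 → … → MRCA → … → Taxon37; the MRCA is the node subtending (Taxon32,((((Taxon37,Taxon7),Taxon34,Taxon53),(Taxon61,Taxon51),((Taxon18,(Taxon2,((Taxon73,Taxon19),Taxon3)),Taxon43),Taxon72)),(Taxon70,Taxon29))).
Branch lengths along that path: 1.97 + 1.46 + 0.29 + 0.77 + 0.66 + 1.63 = 6.78.

6.78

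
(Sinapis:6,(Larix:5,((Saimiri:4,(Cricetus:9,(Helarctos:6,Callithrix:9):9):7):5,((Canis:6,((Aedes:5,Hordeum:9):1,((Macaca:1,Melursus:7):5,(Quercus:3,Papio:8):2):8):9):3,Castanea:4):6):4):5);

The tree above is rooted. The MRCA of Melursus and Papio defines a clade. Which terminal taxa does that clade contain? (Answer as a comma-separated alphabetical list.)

Tracing Melursus: it sits inside (Macaca,Melursus).
Tracing Papio: it sits inside (Quercus,Papio).
The smallest clade enclosing both is ((Macaca,Melursus),(Quercus,Papio)); the answer is its 4 terminal taxa in alphabetical order.

Macaca, Melursus, Papio, Quercus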